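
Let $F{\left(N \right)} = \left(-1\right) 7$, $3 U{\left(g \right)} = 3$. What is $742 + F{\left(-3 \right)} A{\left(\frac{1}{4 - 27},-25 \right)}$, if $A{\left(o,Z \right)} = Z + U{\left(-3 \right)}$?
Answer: $910$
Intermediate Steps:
$U{\left(g \right)} = 1$ ($U{\left(g \right)} = \frac{1}{3} \cdot 3 = 1$)
$F{\left(N \right)} = -7$
$A{\left(o,Z \right)} = 1 + Z$ ($A{\left(o,Z \right)} = Z + 1 = 1 + Z$)
$742 + F{\left(-3 \right)} A{\left(\frac{1}{4 - 27},-25 \right)} = 742 - 7 \left(1 - 25\right) = 742 - -168 = 742 + 168 = 910$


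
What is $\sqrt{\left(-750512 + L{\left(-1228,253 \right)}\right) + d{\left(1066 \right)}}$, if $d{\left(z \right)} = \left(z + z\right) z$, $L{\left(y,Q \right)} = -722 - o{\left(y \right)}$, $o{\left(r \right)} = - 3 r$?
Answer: $\sqrt{1517794} \approx 1232.0$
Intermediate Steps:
$L{\left(y,Q \right)} = -722 + 3 y$ ($L{\left(y,Q \right)} = -722 - - 3 y = -722 + 3 y$)
$d{\left(z \right)} = 2 z^{2}$ ($d{\left(z \right)} = 2 z z = 2 z^{2}$)
$\sqrt{\left(-750512 + L{\left(-1228,253 \right)}\right) + d{\left(1066 \right)}} = \sqrt{\left(-750512 + \left(-722 + 3 \left(-1228\right)\right)\right) + 2 \cdot 1066^{2}} = \sqrt{\left(-750512 - 4406\right) + 2 \cdot 1136356} = \sqrt{\left(-750512 - 4406\right) + 2272712} = \sqrt{-754918 + 2272712} = \sqrt{1517794}$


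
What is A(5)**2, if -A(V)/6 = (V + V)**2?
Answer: 360000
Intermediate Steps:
A(V) = -24*V**2 (A(V) = -6*(V + V)**2 = -6*4*V**2 = -24*V**2)
A(5)**2 = (-24*5**2)**2 = (-24*25)**2 = (-600)**2 = 360000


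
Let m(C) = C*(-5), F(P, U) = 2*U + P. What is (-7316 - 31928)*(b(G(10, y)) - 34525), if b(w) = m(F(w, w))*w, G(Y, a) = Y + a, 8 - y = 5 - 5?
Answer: 1545624940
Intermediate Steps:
y = 8 (y = 8 - (5 - 5) = 8 - 1*0 = 8 + 0 = 8)
F(P, U) = P + 2*U
m(C) = -5*C
b(w) = -15*w**2 (b(w) = (-5*(w + 2*w))*w = (-15*w)*w = -15*w**2)
(-7316 - 31928)*(b(G(10, y)) - 34525) = (-7316 - 31928)*(-15*(10 + 8)**2 - 34525) = -39244*(-15*18**2 - 34525) = -39244*(-15*324 - 34525) = -39244*(-4860 - 34525) = -39244*(-39385) = 1545624940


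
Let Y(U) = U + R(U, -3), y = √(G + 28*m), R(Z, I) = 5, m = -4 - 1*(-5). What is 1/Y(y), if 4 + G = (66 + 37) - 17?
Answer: -1/17 + √110/85 ≈ 0.064566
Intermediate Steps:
m = 1 (m = -4 + 5 = 1)
G = 82 (G = -4 + ((66 + 37) - 17) = -4 + (103 - 17) = -4 + 86 = 82)
y = √110 (y = √(82 + 28*1) = √(82 + 28) = √110 ≈ 10.488)
Y(U) = 5 + U (Y(U) = U + 5 = 5 + U)
1/Y(y) = 1/(5 + √110)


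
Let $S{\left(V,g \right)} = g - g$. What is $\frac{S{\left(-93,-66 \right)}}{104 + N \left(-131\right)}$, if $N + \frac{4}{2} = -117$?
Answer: $0$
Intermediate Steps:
$S{\left(V,g \right)} = 0$
$N = -119$ ($N = -2 - 117 = -119$)
$\frac{S{\left(-93,-66 \right)}}{104 + N \left(-131\right)} = \frac{0}{104 - -15589} = \frac{0}{104 + 15589} = \frac{0}{15693} = 0 \cdot \frac{1}{15693} = 0$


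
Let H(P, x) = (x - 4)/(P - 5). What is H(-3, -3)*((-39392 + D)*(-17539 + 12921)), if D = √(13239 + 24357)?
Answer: 159173224 - 16163*√9399/2 ≈ 1.5839e+8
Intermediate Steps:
H(P, x) = (-4 + x)/(-5 + P)
D = 2*√9399 (D = √37596 = 2*√9399 ≈ 193.90)
H(-3, -3)*((-39392 + D)*(-17539 + 12921)) = ((-4 - 3)/(-5 - 3))*((-39392 + 2*√9399)*(-17539 + 12921)) = (-7/(-8))*((-39392 + 2*√9399)*(-4618)) = (-⅛*(-7))*(181912256 - 9236*√9399) = 7*(181912256 - 9236*√9399)/8 = 159173224 - 16163*√9399/2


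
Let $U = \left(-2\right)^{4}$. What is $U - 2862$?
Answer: $-2846$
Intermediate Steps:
$U = 16$
$U - 2862 = 16 - 2862 = -2846$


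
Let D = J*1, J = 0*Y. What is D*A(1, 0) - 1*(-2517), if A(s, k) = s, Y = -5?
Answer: 2517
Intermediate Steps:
J = 0 (J = 0*(-5) = 0)
D = 0 (D = 0*1 = 0)
D*A(1, 0) - 1*(-2517) = 0*1 - 1*(-2517) = 0 + 2517 = 2517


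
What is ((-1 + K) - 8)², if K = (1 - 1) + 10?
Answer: 1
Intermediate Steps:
K = 10 (K = 0 + 10 = 10)
((-1 + K) - 8)² = ((-1 + 10) - 8)² = (9 - 8)² = 1² = 1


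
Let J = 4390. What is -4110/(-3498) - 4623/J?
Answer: 311941/2559370 ≈ 0.12188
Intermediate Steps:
-4110/(-3498) - 4623/J = -4110/(-3498) - 4623/4390 = -4110*(-1/3498) - 4623*1/4390 = 685/583 - 4623/4390 = 311941/2559370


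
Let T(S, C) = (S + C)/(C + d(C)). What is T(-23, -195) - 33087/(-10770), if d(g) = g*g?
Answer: 8328889/2716194 ≈ 3.0664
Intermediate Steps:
d(g) = g**2
T(S, C) = (C + S)/(C + C**2) (T(S, C) = (S + C)/(C + C**2) = (C + S)/(C + C**2))
T(-23, -195) - 33087/(-10770) = (-195 - 23)/((-195)*(1 - 195)) - 33087/(-10770) = -1/195*(-218)/(-194) - 33087*(-1)/10770 = -1/195*(-1/194)*(-218) - 1*(-11029/3590) = -109/18915 + 11029/3590 = 8328889/2716194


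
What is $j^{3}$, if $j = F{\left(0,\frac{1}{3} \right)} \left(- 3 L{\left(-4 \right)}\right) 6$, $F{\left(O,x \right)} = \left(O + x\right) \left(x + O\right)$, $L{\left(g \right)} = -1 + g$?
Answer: $1000$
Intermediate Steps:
$F{\left(O,x \right)} = \left(O + x\right)^{2}$ ($F{\left(O,x \right)} = \left(O + x\right) \left(O + x\right) = \left(O + x\right)^{2}$)
$j = 10$ ($j = \left(0 + \frac{1}{3}\right)^{2} \left(- 3 \left(-1 - 4\right)\right) 6 = \left(0 + \frac{1}{3}\right)^{2} \left(\left(-3\right) \left(-5\right)\right) 6 = \left(\frac{1}{3}\right)^{2} \cdot 15 \cdot 6 = \frac{1}{9} \cdot 15 \cdot 6 = \frac{5}{3} \cdot 6 = 10$)
$j^{3} = 10^{3} = 1000$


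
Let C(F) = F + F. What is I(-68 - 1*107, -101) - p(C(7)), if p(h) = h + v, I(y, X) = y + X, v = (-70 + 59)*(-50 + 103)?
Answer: 293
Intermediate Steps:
v = -583 (v = -11*53 = -583)
C(F) = 2*F
I(y, X) = X + y
p(h) = -583 + h (p(h) = h - 583 = -583 + h)
I(-68 - 1*107, -101) - p(C(7)) = (-101 + (-68 - 1*107)) - (-583 + 2*7) = (-101 + (-68 - 107)) - (-583 + 14) = (-101 - 175) - 1*(-569) = -276 + 569 = 293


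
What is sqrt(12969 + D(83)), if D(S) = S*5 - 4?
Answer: 2*sqrt(3345) ≈ 115.67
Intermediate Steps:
D(S) = -4 + 5*S (D(S) = 5*S - 4 = -4 + 5*S)
sqrt(12969 + D(83)) = sqrt(12969 + (-4 + 5*83)) = sqrt(12969 + (-4 + 415)) = sqrt(12969 + 411) = sqrt(13380) = 2*sqrt(3345)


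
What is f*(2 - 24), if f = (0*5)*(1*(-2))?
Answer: 0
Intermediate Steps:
f = 0 (f = 0*(-2) = 0)
f*(2 - 24) = 0*(2 - 24) = 0*(-22) = 0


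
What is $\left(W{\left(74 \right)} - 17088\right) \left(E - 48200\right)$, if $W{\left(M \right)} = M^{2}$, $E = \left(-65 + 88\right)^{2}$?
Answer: $553555652$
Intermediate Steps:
$E = 529$ ($E = 23^{2} = 529$)
$\left(W{\left(74 \right)} - 17088\right) \left(E - 48200\right) = \left(74^{2} - 17088\right) \left(529 - 48200\right) = \left(5476 - 17088\right) \left(-47671\right) = \left(-11612\right) \left(-47671\right) = 553555652$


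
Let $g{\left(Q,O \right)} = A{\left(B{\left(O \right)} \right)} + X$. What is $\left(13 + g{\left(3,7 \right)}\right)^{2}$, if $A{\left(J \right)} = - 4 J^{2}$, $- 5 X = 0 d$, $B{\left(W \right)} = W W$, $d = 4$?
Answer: $91987281$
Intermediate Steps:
$B{\left(W \right)} = W^{2}$
$X = 0$ ($X = - \frac{0 \cdot 4}{5} = \left(- \frac{1}{5}\right) 0 = 0$)
$g{\left(Q,O \right)} = - 4 O^{4}$ ($g{\left(Q,O \right)} = - 4 \left(O^{2}\right)^{2} + 0 = - 4 O^{4} + 0 = - 4 O^{4}$)
$\left(13 + g{\left(3,7 \right)}\right)^{2} = \left(13 - 4 \cdot 7^{4}\right)^{2} = \left(13 - 9604\right)^{2} = \left(-9591\right)^{2} = 91987281$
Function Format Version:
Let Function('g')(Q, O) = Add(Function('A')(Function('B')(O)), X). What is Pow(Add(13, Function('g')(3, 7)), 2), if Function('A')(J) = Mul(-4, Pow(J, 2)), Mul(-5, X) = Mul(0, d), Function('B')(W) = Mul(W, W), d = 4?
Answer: 91987281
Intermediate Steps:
Function('B')(W) = Pow(W, 2)
X = 0 (X = Mul(Rational(-1, 5), Mul(0, 4)) = Mul(Rational(-1, 5), 0) = 0)
Function('g')(Q, O) = Mul(-4, Pow(O, 4)) (Function('g')(Q, O) = Add(Mul(-4, Pow(Pow(O, 2), 2)), 0) = Add(Mul(-4, Pow(O, 4)), 0) = Mul(-4, Pow(O, 4)))
Pow(Add(13, Function('g')(3, 7)), 2) = Pow(Add(13, Mul(-4, Pow(7, 4))), 2) = Pow(Add(13, Mul(-4, 2401)), 2) = Pow(Add(13, -9604), 2) = Pow(-9591, 2) = 91987281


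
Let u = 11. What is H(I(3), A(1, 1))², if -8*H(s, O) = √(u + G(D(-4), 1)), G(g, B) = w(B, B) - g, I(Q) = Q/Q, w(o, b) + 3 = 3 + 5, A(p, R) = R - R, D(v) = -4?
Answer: 5/16 ≈ 0.31250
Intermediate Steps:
A(p, R) = 0
w(o, b) = 5 (w(o, b) = -3 + (3 + 5) = -3 + 8 = 5)
I(Q) = 1
G(g, B) = 5 - g
H(s, O) = -√5/4 (H(s, O) = -√(11 + (5 - 1*(-4)))/8 = -√(11 + (5 + 4))/8 = -√(11 + 9)/8 = -√5/4)
H(I(3), A(1, 1))² = (-√5/4)² = 5/16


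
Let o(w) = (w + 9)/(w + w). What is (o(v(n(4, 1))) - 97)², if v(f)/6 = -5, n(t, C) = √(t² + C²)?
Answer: 3736489/400 ≈ 9341.2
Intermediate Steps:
n(t, C) = √(C² + t²)
v(f) = -30 (v(f) = 6*(-5) = -30)
o(w) = (9 + w)/(2*w) (o(w) = (9 + w)/((2*w)) = (9 + w)*(1/(2*w)) = (9 + w)/(2*w))
(o(v(n(4, 1))) - 97)² = ((½)*(9 - 30)/(-30) - 97)² = ((½)*(-1/30)*(-21) - 97)² = (7/20 - 97)² = (-1933/20)² = 3736489/400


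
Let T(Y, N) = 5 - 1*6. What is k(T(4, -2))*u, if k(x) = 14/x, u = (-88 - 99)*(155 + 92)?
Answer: 646646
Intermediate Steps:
T(Y, N) = -1 (T(Y, N) = 5 - 6 = -1)
u = -46189 (u = -187*247 = -46189)
k(T(4, -2))*u = (14/(-1))*(-46189) = (14*(-1))*(-46189) = -14*(-46189) = 646646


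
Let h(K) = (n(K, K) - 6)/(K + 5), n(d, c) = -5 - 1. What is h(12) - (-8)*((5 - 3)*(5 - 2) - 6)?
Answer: -12/17 ≈ -0.70588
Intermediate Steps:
n(d, c) = -6
h(K) = -12/(5 + K) (h(K) = (-6 - 6)/(K + 5) = -12/(5 + K))
h(12) - (-8)*((5 - 3)*(5 - 2) - 6) = -12/(5 + 12) - (-8)*((5 - 3)*(5 - 2) - 6) = -12/17 - (-8)*(2*3 - 6) = -12*1/17 - (-8)*(6 - 6) = -12/17 - (-8)*0 = -12/17 - 1*0 = -12/17 + 0 = -12/17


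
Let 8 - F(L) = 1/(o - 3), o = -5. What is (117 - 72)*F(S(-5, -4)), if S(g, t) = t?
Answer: 2925/8 ≈ 365.63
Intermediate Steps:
F(L) = 65/8 (F(L) = 8 - 1/(-5 - 3) = 8 - 1/(-8) = 8 - 1*(-⅛) = 8 + ⅛ = 65/8)
(117 - 72)*F(S(-5, -4)) = (117 - 72)*(65/8) = 45*(65/8) = 2925/8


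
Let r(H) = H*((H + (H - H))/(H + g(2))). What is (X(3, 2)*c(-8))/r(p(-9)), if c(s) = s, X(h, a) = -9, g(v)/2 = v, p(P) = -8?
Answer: -9/2 ≈ -4.5000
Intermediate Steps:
g(v) = 2*v
r(H) = H²/(4 + H) (r(H) = H*((H + (H - H))/(H + 2*2)) = H*((H + 0)/(H + 4)) = H*(H/(4 + H)) = H²/(4 + H))
(X(3, 2)*c(-8))/r(p(-9)) = (-9*(-8))/(((-8)²/(4 - 8))) = 72/((64/(-4))) = 72/((64*(-¼))) = 72/(-16) = 72*(-1/16) = -9/2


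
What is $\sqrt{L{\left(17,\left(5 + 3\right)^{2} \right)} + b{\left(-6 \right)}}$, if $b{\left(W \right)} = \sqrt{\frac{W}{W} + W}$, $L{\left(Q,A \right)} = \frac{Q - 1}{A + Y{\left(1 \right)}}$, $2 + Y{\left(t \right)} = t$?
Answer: $\frac{\sqrt{112 + 441 i \sqrt{5}}}{21} \approx 1.119 + 0.99912 i$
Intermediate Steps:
$Y{\left(t \right)} = -2 + t$
$L{\left(Q,A \right)} = \frac{-1 + Q}{-1 + A}$ ($L{\left(Q,A \right)} = \frac{Q - 1}{A + \left(-2 + 1\right)} = \frac{-1 + Q}{A - 1} = \frac{-1 + Q}{-1 + A}$)
$b{\left(W \right)} = \sqrt{1 + W}$
$\sqrt{L{\left(17,\left(5 + 3\right)^{2} \right)} + b{\left(-6 \right)}} = \sqrt{\frac{-1 + 17}{-1 + \left(5 + 3\right)^{2}} + \sqrt{1 - 6}} = \sqrt{\frac{1}{-1 + 8^{2}} \cdot 16 + \sqrt{-5}} = \sqrt{\frac{1}{-1 + 64} \cdot 16 + i \sqrt{5}} = \sqrt{\frac{1}{63} \cdot 16 + i \sqrt{5}} = \sqrt{\frac{16}{63} + i \sqrt{5}}$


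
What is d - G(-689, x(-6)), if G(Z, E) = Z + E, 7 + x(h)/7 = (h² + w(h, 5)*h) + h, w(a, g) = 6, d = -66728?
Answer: -65948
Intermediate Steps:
x(h) = -49 + 7*h² + 49*h (x(h) = -49 + 7*((h² + 6*h) + h) = -49 + 7*(h² + 7*h) = -49 + (7*h² + 49*h) = -49 + 7*h² + 49*h)
G(Z, E) = E + Z
d - G(-689, x(-6)) = -66728 - ((-49 + 7*(-6)² + 49*(-6)) - 689) = -66728 - ((-49 + 7*36 - 294) - 689) = -66728 - ((-49 + 252 - 294) - 689) = -66728 - (-91 - 689) = -66728 - 1*(-780) = -66728 + 780 = -65948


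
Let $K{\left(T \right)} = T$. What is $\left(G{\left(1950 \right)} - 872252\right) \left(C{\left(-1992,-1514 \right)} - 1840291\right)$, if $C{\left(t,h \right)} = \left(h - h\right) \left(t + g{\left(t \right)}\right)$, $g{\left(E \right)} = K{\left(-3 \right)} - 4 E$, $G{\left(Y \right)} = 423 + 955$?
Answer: $1602661584334$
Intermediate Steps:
$G{\left(Y \right)} = 1378$
$g{\left(E \right)} = -3 - 4 E$
$C{\left(t,h \right)} = 0$ ($C{\left(t,h \right)} = \left(h - h\right) \left(t - \left(3 + 4 t\right)\right) = 0 \left(-3 - 3 t\right) = 0$)
$\left(G{\left(1950 \right)} - 872252\right) \left(C{\left(-1992,-1514 \right)} - 1840291\right) = \left(1378 - 872252\right) \left(0 - 1840291\right) = - 870874 \left(0 - 1840291\right) = \left(-870874\right) \left(-1840291\right) = 1602661584334$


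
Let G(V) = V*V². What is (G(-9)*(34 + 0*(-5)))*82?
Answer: -2032452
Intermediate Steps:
G(V) = V³
(G(-9)*(34 + 0*(-5)))*82 = ((-9)³*(34 + 0*(-5)))*82 = -729*(34 + 0)*82 = -729*34*82 = -24786*82 = -2032452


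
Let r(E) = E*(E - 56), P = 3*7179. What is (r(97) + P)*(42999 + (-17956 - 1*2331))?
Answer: 579473968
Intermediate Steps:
P = 21537
r(E) = E*(-56 + E)
(r(97) + P)*(42999 + (-17956 - 1*2331)) = (97*(-56 + 97) + 21537)*(42999 + (-17956 - 1*2331)) = (97*41 + 21537)*(42999 + (-17956 - 2331)) = (3977 + 21537)*(42999 - 20287) = 25514*22712 = 579473968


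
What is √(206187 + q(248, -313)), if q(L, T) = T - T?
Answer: √206187 ≈ 454.08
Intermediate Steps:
q(L, T) = 0
√(206187 + q(248, -313)) = √(206187 + 0) = √206187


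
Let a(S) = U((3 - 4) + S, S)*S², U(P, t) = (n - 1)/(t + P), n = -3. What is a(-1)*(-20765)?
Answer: -83060/3 ≈ -27687.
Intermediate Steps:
U(P, t) = -4/(P + t) (U(P, t) = (-3 - 1)/(t + P) = -4/(P + t))
a(S) = -4*S²/(-1 + 2*S) (a(S) = (-4/(((3 - 4) + S) + S))*S² = (-4/((-1 + S) + S))*S² = (-4/(-1 + 2*S))*S² = -4*S²/(-1 + 2*S))
a(-1)*(-20765) = -4*(-1)²/(-1 + 2*(-1))*(-20765) = -4*1/(-1 - 2)*(-20765) = -4*1/(-3)*(-20765) = -4*1*(-⅓)*(-20765) = (4/3)*(-20765) = -83060/3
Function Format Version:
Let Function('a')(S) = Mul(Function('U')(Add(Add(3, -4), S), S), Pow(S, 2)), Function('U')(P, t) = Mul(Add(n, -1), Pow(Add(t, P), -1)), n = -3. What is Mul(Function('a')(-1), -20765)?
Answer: Rational(-83060, 3) ≈ -27687.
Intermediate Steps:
Function('U')(P, t) = Mul(-4, Pow(Add(P, t), -1)) (Function('U')(P, t) = Mul(Add(-3, -1), Pow(Add(t, P), -1)) = Mul(-4, Pow(Add(P, t), -1)))
Function('a')(S) = Mul(-4, Pow(S, 2), Pow(Add(-1, Mul(2, S)), -1)) (Function('a')(S) = Mul(Mul(-4, Pow(Add(Add(Add(3, -4), S), S), -1)), Pow(S, 2)) = Mul(Mul(-4, Pow(Add(Add(-1, S), S), -1)), Pow(S, 2)) = Mul(Mul(-4, Pow(Add(-1, Mul(2, S)), -1)), Pow(S, 2)) = Mul(-4, Pow(S, 2), Pow(Add(-1, Mul(2, S)), -1)))
Mul(Function('a')(-1), -20765) = Mul(Mul(-4, Pow(-1, 2), Pow(Add(-1, Mul(2, -1)), -1)), -20765) = Mul(Mul(-4, 1, Pow(Add(-1, -2), -1)), -20765) = Mul(Mul(-4, 1, Pow(-3, -1)), -20765) = Mul(Mul(-4, 1, Rational(-1, 3)), -20765) = Mul(Rational(4, 3), -20765) = Rational(-83060, 3)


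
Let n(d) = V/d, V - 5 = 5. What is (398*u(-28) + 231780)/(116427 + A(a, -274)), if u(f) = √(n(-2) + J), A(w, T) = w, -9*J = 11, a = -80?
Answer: 231780/116347 + 796*I*√14/349041 ≈ 1.9921 + 0.008533*I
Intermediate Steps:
V = 10 (V = 5 + 5 = 10)
J = -11/9 (J = -⅑*11 = -11/9 ≈ -1.2222)
n(d) = 10/d
u(f) = 2*I*√14/3 (u(f) = √(10/(-2) - 11/9) = √(10*(-½) - 11/9) = √(-5 - 11/9) = √(-56/9) = 2*I*√14/3)
(398*u(-28) + 231780)/(116427 + A(a, -274)) = (398*(2*I*√14/3) + 231780)/(116427 - 80) = (796*I*√14/3 + 231780)/116347 = (231780 + 796*I*√14/3)*(1/116347) = 231780/116347 + 796*I*√14/349041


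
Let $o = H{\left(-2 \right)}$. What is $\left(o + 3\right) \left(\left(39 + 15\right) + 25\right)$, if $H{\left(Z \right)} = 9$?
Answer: $948$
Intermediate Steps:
$o = 9$
$\left(o + 3\right) \left(\left(39 + 15\right) + 25\right) = \left(9 + 3\right) \left(\left(39 + 15\right) + 25\right) = 12 \left(54 + 25\right) = 12 \cdot 79 = 948$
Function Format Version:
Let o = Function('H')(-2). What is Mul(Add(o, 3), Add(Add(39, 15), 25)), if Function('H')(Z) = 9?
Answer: 948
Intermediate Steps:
o = 9
Mul(Add(o, 3), Add(Add(39, 15), 25)) = Mul(Add(9, 3), Add(Add(39, 15), 25)) = Mul(12, Add(54, 25)) = Mul(12, 79) = 948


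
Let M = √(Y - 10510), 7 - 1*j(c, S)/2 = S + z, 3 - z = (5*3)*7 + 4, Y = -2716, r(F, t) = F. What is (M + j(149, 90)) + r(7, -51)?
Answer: 53 + I*√13226 ≈ 53.0 + 115.0*I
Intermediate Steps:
z = -106 (z = 3 - ((5*3)*7 + 4) = 3 - (15*7 + 4) = 3 - (105 + 4) = 3 - 1*109 = 3 - 109 = -106)
j(c, S) = 226 - 2*S (j(c, S) = 14 - 2*(S - 106) = 14 - 2*(-106 + S) = 14 + (212 - 2*S) = 226 - 2*S)
M = I*√13226 (M = √(-2716 - 10510) = √(-13226) = I*√13226 ≈ 115.0*I)
(M + j(149, 90)) + r(7, -51) = (I*√13226 + (226 - 2*90)) + 7 = (I*√13226 + (226 - 180)) + 7 = (I*√13226 + 46) + 7 = (46 + I*√13226) + 7 = 53 + I*√13226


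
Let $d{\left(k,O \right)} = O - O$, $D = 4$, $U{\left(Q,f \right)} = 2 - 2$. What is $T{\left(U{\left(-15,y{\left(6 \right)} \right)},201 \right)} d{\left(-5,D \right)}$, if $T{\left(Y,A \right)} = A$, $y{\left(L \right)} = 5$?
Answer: $0$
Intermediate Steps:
$U{\left(Q,f \right)} = 0$ ($U{\left(Q,f \right)} = 2 - 2 = 0$)
$d{\left(k,O \right)} = 0$
$T{\left(U{\left(-15,y{\left(6 \right)} \right)},201 \right)} d{\left(-5,D \right)} = 201 \cdot 0 = 0$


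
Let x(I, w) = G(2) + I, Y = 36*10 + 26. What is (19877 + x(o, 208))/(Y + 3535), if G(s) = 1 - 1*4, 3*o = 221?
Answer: 59843/11763 ≈ 5.0874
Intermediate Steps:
Y = 386 (Y = 360 + 26 = 386)
o = 221/3 (o = (⅓)*221 = 221/3 ≈ 73.667)
G(s) = -3 (G(s) = 1 - 4 = -3)
x(I, w) = -3 + I
(19877 + x(o, 208))/(Y + 3535) = (19877 + (-3 + 221/3))/(386 + 3535) = (19877 + 212/3)/3921 = (59843/3)*(1/3921) = 59843/11763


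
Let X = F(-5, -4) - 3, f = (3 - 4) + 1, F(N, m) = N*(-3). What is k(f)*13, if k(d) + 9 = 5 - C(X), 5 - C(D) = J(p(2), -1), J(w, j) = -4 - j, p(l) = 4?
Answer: -156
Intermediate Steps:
F(N, m) = -3*N
f = 0 (f = -1 + 1 = 0)
X = 12 (X = -3*(-5) - 3 = 15 - 3 = 12)
C(D) = 8 (C(D) = 5 - (-4 - 1*(-1)) = 5 - (-4 + 1) = 5 - 1*(-3) = 5 + 3 = 8)
k(d) = -12 (k(d) = -9 + (5 - 1*8) = -9 + (5 - 8) = -9 - 3 = -12)
k(f)*13 = -12*13 = -156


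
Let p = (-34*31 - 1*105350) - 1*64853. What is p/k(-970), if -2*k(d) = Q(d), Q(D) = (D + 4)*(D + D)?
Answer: 171257/937020 ≈ 0.18277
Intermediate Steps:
Q(D) = 2*D*(4 + D) (Q(D) = (4 + D)*(2*D) = 2*D*(4 + D))
k(d) = -d*(4 + d)
p = -171257 (p = (-1054 - 105350) - 64853 = -106404 - 64853 = -171257)
p/k(-970) = -171257*1/(970*(4 - 970)) = -171257/((-1*(-970)*(-966))) = -171257/(-937020) = -171257*(-1/937020) = 171257/937020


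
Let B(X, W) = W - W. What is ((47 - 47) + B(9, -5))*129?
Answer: 0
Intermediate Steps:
B(X, W) = 0
((47 - 47) + B(9, -5))*129 = ((47 - 47) + 0)*129 = (0 + 0)*129 = 0*129 = 0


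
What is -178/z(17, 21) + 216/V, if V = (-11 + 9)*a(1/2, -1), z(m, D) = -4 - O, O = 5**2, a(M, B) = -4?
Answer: 961/29 ≈ 33.138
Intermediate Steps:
O = 25
z(m, D) = -29 (z(m, D) = -4 - 1*25 = -4 - 25 = -29)
V = 8 (V = (-11 + 9)*(-4) = -2*(-4) = 8)
-178/z(17, 21) + 216/V = -178/(-29) + 216/8 = -178*(-1/29) + 216*(1/8) = 178/29 + 27 = 961/29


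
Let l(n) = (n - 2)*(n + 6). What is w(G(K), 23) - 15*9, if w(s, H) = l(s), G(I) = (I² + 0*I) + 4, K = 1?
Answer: -102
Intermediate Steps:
G(I) = 4 + I² (G(I) = (I² + 0) + 4 = I² + 4 = 4 + I²)
l(n) = (-2 + n)*(6 + n)
w(s, H) = -12 + s² + 4*s
w(G(K), 23) - 15*9 = (-12 + (4 + 1²)² + 4*(4 + 1²)) - 15*9 = (-12 + (4 + 1)² + 4*(4 + 1)) - 135 = (-12 + 5² + 4*5) - 135 = (-12 + 25 + 20) - 135 = 33 - 135 = -102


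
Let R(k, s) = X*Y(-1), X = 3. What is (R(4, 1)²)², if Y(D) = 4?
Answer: 20736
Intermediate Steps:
R(k, s) = 12 (R(k, s) = 3*4 = 12)
(R(4, 1)²)² = (12²)² = 144² = 20736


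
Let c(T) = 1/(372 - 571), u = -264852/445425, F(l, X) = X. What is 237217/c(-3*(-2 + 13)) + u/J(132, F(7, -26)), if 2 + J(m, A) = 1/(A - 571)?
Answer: -8375680882299827/177427625 ≈ -4.7206e+7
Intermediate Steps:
u = -88284/148475 (u = -264852*1/445425 = -88284/148475 ≈ -0.59461)
J(m, A) = -2 + 1/(-571 + A) (J(m, A) = -2 + 1/(A - 571) = -2 + 1/(-571 + A))
c(T) = -1/199 (c(T) = 1/(-199) = -1/199)
237217/c(-3*(-2 + 13)) + u/J(132, F(7, -26)) = 237217/(-1/199) - 88284*(-571 - 26)/(1143 - 2*(-26))/148475 = 237217*(-199) - 88284*(-597/(1143 + 52))/148475 = -47206183 - 88284/(148475*((-1/597*1195))) = -47206183 - 88284/(148475*(-1195/597)) = -47206183 - 88284/148475*(-597/1195) = -47206183 + 52705548/177427625 = -8375680882299827/177427625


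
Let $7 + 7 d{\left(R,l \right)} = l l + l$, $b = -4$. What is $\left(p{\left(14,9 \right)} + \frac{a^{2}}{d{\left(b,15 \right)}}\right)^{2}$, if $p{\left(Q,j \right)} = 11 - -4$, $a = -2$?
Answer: $\frac{12411529}{54289} \approx 228.62$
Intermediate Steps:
$p{\left(Q,j \right)} = 15$ ($p{\left(Q,j \right)} = 11 + 4 = 15$)
$d{\left(R,l \right)} = -1 + \frac{l}{7} + \frac{l^{2}}{7}$ ($d{\left(R,l \right)} = -1 + \frac{l l + l}{7} = -1 + \frac{l^{2} + l}{7} = -1 + \frac{l + l^{2}}{7} = -1 + \left(\frac{l}{7} + \frac{l^{2}}{7}\right) = -1 + \frac{l}{7} + \frac{l^{2}}{7}$)
$\left(p{\left(14,9 \right)} + \frac{a^{2}}{d{\left(b,15 \right)}}\right)^{2} = \left(15 + \frac{\left(-2\right)^{2}}{-1 + \frac{1}{7} \cdot 15 + \frac{15^{2}}{7}}\right)^{2} = \left(15 + \frac{4}{-1 + \frac{15}{7} + \frac{1}{7} \cdot 225}\right)^{2} = \left(15 + \frac{4}{-1 + \frac{15}{7} + \frac{225}{7}}\right)^{2} = \left(15 + \frac{4}{\frac{233}{7}}\right)^{2} = \left(15 + 4 \cdot \frac{7}{233}\right)^{2} = \left(15 + \frac{28}{233}\right)^{2} = \left(\frac{3523}{233}\right)^{2} = \frac{12411529}{54289}$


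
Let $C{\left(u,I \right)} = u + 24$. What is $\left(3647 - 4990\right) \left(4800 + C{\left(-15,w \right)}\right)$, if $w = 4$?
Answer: $-6458487$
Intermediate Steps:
$C{\left(u,I \right)} = 24 + u$
$\left(3647 - 4990\right) \left(4800 + C{\left(-15,w \right)}\right) = \left(3647 - 4990\right) \left(4800 + \left(24 - 15\right)\right) = - 1343 \left(4800 + 9\right) = \left(-1343\right) 4809 = -6458487$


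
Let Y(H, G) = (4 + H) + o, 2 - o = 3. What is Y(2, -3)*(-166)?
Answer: -830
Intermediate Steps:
o = -1 (o = 2 - 1*3 = 2 - 3 = -1)
Y(H, G) = 3 + H (Y(H, G) = (4 + H) - 1 = 3 + H)
Y(2, -3)*(-166) = (3 + 2)*(-166) = 5*(-166) = -830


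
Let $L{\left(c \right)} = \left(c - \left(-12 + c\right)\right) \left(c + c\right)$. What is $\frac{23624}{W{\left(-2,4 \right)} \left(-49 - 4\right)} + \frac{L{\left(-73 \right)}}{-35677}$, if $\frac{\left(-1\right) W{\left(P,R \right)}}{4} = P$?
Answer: $- \frac{105261325}{1890881} \approx -55.668$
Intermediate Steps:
$W{\left(P,R \right)} = - 4 P$
$L{\left(c \right)} = 24 c$ ($L{\left(c \right)} = 12 \cdot 2 c = 24 c$)
$\frac{23624}{W{\left(-2,4 \right)} \left(-49 - 4\right)} + \frac{L{\left(-73 \right)}}{-35677} = \frac{23624}{\left(-4\right) \left(-2\right) \left(-49 - 4\right)} + \frac{24 \left(-73\right)}{-35677} = \frac{23624}{8 \left(-53\right)} - - \frac{1752}{35677} = \frac{23624}{-424} + \frac{1752}{35677} = 23624 \left(- \frac{1}{424}\right) + \frac{1752}{35677} = - \frac{2953}{53} + \frac{1752}{35677} = - \frac{105261325}{1890881}$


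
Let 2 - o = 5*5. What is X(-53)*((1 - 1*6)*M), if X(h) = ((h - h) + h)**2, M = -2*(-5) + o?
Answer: 182585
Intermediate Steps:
o = -23 (o = 2 - 5*5 = 2 - 1*25 = 2 - 25 = -23)
M = -13 (M = -2*(-5) - 23 = 10 - 23 = -13)
X(h) = h**2 (X(h) = (0 + h)**2 = h**2)
X(-53)*((1 - 1*6)*M) = (-53)**2*((1 - 1*6)*(-13)) = 2809*((1 - 6)*(-13)) = 2809*(-5*(-13)) = 2809*65 = 182585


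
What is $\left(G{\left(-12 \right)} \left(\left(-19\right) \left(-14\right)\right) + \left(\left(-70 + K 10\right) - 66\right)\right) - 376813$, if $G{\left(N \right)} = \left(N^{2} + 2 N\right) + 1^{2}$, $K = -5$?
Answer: $-344813$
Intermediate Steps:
$G{\left(N \right)} = 1 + N^{2} + 2 N$ ($G{\left(N \right)} = \left(N^{2} + 2 N\right) + 1 = 1 + N^{2} + 2 N$)
$\left(G{\left(-12 \right)} \left(\left(-19\right) \left(-14\right)\right) + \left(\left(-70 + K 10\right) - 66\right)\right) - 376813 = \left(\left(1 + \left(-12\right)^{2} + 2 \left(-12\right)\right) \left(\left(-19\right) \left(-14\right)\right) - 186\right) - 376813 = \left(\left(1 + 144 - 24\right) 266 - 186\right) - 376813 = \left(121 \cdot 266 - 186\right) - 376813 = \left(32186 - 186\right) - 376813 = 32000 - 376813 = -344813$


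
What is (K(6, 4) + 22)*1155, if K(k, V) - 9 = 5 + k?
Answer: 48510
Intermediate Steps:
K(k, V) = 14 + k (K(k, V) = 9 + (5 + k) = 14 + k)
(K(6, 4) + 22)*1155 = ((14 + 6) + 22)*1155 = (20 + 22)*1155 = 42*1155 = 48510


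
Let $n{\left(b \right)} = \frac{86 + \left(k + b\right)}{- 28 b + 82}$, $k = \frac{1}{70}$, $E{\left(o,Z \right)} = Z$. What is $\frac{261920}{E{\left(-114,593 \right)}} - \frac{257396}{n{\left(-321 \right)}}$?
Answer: $\frac{96912795519280}{9754257} \approx 9.9354 \cdot 10^{6}$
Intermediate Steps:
$k = \frac{1}{70} \approx 0.014286$
$n{\left(b \right)} = \frac{\frac{6021}{70} + b}{82 - 28 b}$ ($n{\left(b \right)} = \frac{86 + \left(\frac{1}{70} + b\right)}{- 28 b + 82} = \frac{\frac{6021}{70} + b}{82 - 28 b}$)
$\frac{261920}{E{\left(-114,593 \right)}} - \frac{257396}{n{\left(-321 \right)}} = \frac{261920}{593} - \frac{257396}{\frac{1}{140} \frac{1}{-41 + 14 \left(-321\right)} \left(-6021 - -22470\right)} = 261920 \cdot \frac{1}{593} - \frac{257396}{\frac{1}{140} \frac{1}{-41 - 4494} \left(-6021 + 22470\right)} = \frac{261920}{593} - \frac{257396}{\frac{1}{140} \frac{1}{-4535} \cdot 16449} = \frac{261920}{593} - \frac{257396}{\frac{1}{140} \left(- \frac{1}{4535}\right) 16449} = \frac{261920}{593} - \frac{257396}{- \frac{16449}{634900}} = \frac{261920}{593} - - \frac{163420720400}{16449} = \frac{261920}{593} + \frac{163420720400}{16449} = \frac{96912795519280}{9754257}$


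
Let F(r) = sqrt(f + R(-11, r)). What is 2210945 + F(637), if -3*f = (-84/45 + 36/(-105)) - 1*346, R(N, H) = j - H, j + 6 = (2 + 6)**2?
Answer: 2210945 + I*sqrt(5103805)/105 ≈ 2.2109e+6 + 21.516*I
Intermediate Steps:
j = 58 (j = -6 + (2 + 6)**2 = -6 + 8**2 = -6 + 64 = 58)
R(N, H) = 58 - H
f = 36562/315 (f = -((-84/45 + 36/(-105)) - 1*346)/3 = -((-84*1/45 + 36*(-1/105)) - 346)/3 = -((-28/15 - 12/35) - 346)/3 = -(-232/105 - 346)/3 = -1/3*(-36562/105) = 36562/315 ≈ 116.07)
F(r) = sqrt(54832/315 - r) (F(r) = sqrt(36562/315 + (58 - r)) = sqrt(54832/315 - r))
2210945 + F(637) = 2210945 + sqrt(1919120 - 11025*637)/105 = 2210945 + sqrt(1919120 - 7022925)/105 = 2210945 + sqrt(-5103805)/105 = 2210945 + (I*sqrt(5103805))/105 = 2210945 + I*sqrt(5103805)/105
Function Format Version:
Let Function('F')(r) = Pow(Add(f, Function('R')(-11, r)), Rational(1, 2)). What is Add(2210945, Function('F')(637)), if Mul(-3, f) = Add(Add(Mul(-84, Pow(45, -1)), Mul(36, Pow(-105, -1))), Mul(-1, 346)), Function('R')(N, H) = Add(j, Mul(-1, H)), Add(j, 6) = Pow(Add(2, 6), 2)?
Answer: Add(2210945, Mul(Rational(1, 105), I, Pow(5103805, Rational(1, 2)))) ≈ Add(2.2109e+6, Mul(21.516, I))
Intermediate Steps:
j = 58 (j = Add(-6, Pow(Add(2, 6), 2)) = Add(-6, Pow(8, 2)) = Add(-6, 64) = 58)
Function('R')(N, H) = Add(58, Mul(-1, H))
f = Rational(36562, 315) (f = Mul(Rational(-1, 3), Add(Add(Mul(-84, Pow(45, -1)), Mul(36, Pow(-105, -1))), Mul(-1, 346))) = Mul(Rational(-1, 3), Add(Add(Mul(-84, Rational(1, 45)), Mul(36, Rational(-1, 105))), -346)) = Mul(Rational(-1, 3), Add(Add(Rational(-28, 15), Rational(-12, 35)), -346)) = Mul(Rational(-1, 3), Add(Rational(-232, 105), -346)) = Mul(Rational(-1, 3), Rational(-36562, 105)) = Rational(36562, 315) ≈ 116.07)
Function('F')(r) = Pow(Add(Rational(54832, 315), Mul(-1, r)), Rational(1, 2)) (Function('F')(r) = Pow(Add(Rational(36562, 315), Add(58, Mul(-1, r))), Rational(1, 2)) = Pow(Add(Rational(54832, 315), Mul(-1, r)), Rational(1, 2)))
Add(2210945, Function('F')(637)) = Add(2210945, Mul(Rational(1, 105), Pow(Add(1919120, Mul(-11025, 637)), Rational(1, 2)))) = Add(2210945, Mul(Rational(1, 105), Pow(Add(1919120, -7022925), Rational(1, 2)))) = Add(2210945, Mul(Rational(1, 105), Pow(-5103805, Rational(1, 2)))) = Add(2210945, Mul(Rational(1, 105), Mul(I, Pow(5103805, Rational(1, 2))))) = Add(2210945, Mul(Rational(1, 105), I, Pow(5103805, Rational(1, 2))))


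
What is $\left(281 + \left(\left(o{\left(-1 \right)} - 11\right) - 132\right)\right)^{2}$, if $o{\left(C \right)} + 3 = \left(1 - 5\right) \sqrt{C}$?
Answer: $18209 - 1080 i \approx 18209.0 - 1080.0 i$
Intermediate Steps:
$o{\left(C \right)} = -3 - 4 \sqrt{C}$ ($o{\left(C \right)} = -3 + \left(1 - 5\right) \sqrt{C} = -3 - 4 \sqrt{C}$)
$\left(281 + \left(\left(o{\left(-1 \right)} - 11\right) - 132\right)\right)^{2} = \left(281 - \left(146 + 4 i\right)\right)^{2} = \left(135 - 4 i\right)^{2}$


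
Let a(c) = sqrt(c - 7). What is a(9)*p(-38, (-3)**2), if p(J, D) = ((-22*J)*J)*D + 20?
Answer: -285892*sqrt(2) ≈ -4.0431e+5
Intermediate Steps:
a(c) = sqrt(-7 + c)
p(J, D) = 20 - 22*D*J**2 (p(J, D) = (-22*J**2)*D + 20 = -22*D*J**2 + 20 = 20 - 22*D*J**2)
a(9)*p(-38, (-3)**2) = sqrt(-7 + 9)*(20 - 22*(-3)**2*(-38)**2) = sqrt(2)*(20 - 22*9*1444) = sqrt(2)*(20 - 285912) = sqrt(2)*(-285892) = -285892*sqrt(2)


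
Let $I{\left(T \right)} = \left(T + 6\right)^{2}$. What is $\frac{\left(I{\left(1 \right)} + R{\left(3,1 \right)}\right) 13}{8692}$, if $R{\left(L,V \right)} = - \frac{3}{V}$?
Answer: $\frac{299}{4346} \approx 0.068799$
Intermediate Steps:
$I{\left(T \right)} = \left(6 + T\right)^{2}$
$\frac{\left(I{\left(1 \right)} + R{\left(3,1 \right)}\right) 13}{8692} = \frac{\left(\left(6 + 1\right)^{2} - \frac{3}{1}\right) 13}{8692} = \frac{\left(7^{2} - 3\right) 13}{8692} = \frac{\left(49 - 3\right) 13}{8692} = \frac{46 \cdot 13}{8692} = \frac{1}{8692} \cdot 598 = \frac{299}{4346}$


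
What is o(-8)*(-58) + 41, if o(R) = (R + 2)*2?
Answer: 737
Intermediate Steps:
o(R) = 4 + 2*R (o(R) = (2 + R)*2 = 4 + 2*R)
o(-8)*(-58) + 41 = (4 + 2*(-8))*(-58) + 41 = (4 - 16)*(-58) + 41 = -12*(-58) + 41 = 696 + 41 = 737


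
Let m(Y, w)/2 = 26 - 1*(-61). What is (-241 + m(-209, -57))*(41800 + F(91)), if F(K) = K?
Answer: -2806697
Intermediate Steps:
m(Y, w) = 174 (m(Y, w) = 2*(26 - 1*(-61)) = 2*(26 + 61) = 2*87 = 174)
(-241 + m(-209, -57))*(41800 + F(91)) = (-241 + 174)*(41800 + 91) = -67*41891 = -2806697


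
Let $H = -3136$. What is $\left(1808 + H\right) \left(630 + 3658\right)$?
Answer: $-5694464$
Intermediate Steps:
$\left(1808 + H\right) \left(630 + 3658\right) = \left(1808 - 3136\right) \left(630 + 3658\right) = \left(-1328\right) 4288 = -5694464$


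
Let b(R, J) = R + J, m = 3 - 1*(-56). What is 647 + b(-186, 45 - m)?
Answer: 447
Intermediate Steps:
m = 59 (m = 3 + 56 = 59)
b(R, J) = J + R
647 + b(-186, 45 - m) = 647 + ((45 - 1*59) - 186) = 647 + ((45 - 59) - 186) = 647 + (-14 - 186) = 647 - 200 = 447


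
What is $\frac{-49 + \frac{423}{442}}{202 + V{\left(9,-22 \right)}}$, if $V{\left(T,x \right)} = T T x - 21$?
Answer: $\frac{21235}{707642} \approx 0.030008$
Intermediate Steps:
$V{\left(T,x \right)} = -21 + x T^{2}$ ($V{\left(T,x \right)} = T^{2} x - 21 = x T^{2} - 21 = -21 + x T^{2}$)
$\frac{-49 + \frac{423}{442}}{202 + V{\left(9,-22 \right)}} = \frac{-49 + \frac{423}{442}}{202 - \left(21 + 22 \cdot 9^{2}\right)} = \frac{-49 + 423 \cdot \frac{1}{442}}{202 - 1803} = \frac{-49 + \frac{423}{442}}{202 - 1803} = - \frac{21235}{442 \left(202 - 1803\right)} = - \frac{21235}{442 \left(-1601\right)} = \left(- \frac{21235}{442}\right) \left(- \frac{1}{1601}\right) = \frac{21235}{707642}$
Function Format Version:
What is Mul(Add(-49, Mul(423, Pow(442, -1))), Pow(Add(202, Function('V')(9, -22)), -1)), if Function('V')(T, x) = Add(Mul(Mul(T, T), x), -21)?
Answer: Rational(21235, 707642) ≈ 0.030008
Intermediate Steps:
Function('V')(T, x) = Add(-21, Mul(x, Pow(T, 2))) (Function('V')(T, x) = Add(Mul(Pow(T, 2), x), -21) = Add(Mul(x, Pow(T, 2)), -21) = Add(-21, Mul(x, Pow(T, 2))))
Mul(Add(-49, Mul(423, Pow(442, -1))), Pow(Add(202, Function('V')(9, -22)), -1)) = Mul(Add(-49, Mul(423, Pow(442, -1))), Pow(Add(202, Add(-21, Mul(-22, Pow(9, 2)))), -1)) = Mul(Add(-49, Mul(423, Rational(1, 442))), Pow(Add(202, Add(-21, Mul(-22, 81))), -1)) = Mul(Add(-49, Rational(423, 442)), Pow(Add(202, Add(-21, -1782)), -1)) = Mul(Rational(-21235, 442), Pow(Add(202, -1803), -1)) = Mul(Rational(-21235, 442), Pow(-1601, -1)) = Mul(Rational(-21235, 442), Rational(-1, 1601)) = Rational(21235, 707642)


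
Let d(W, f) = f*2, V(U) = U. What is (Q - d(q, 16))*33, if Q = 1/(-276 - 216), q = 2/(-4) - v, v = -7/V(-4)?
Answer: -173195/164 ≈ -1056.1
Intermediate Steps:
v = 7/4 (v = -7/(-4) = -7*(-1/4) = 7/4 ≈ 1.7500)
q = -9/4 (q = 2/(-4) - 1*7/4 = 2*(-1/4) - 7/4 = -1/2 - 7/4 = -9/4 ≈ -2.2500)
d(W, f) = 2*f
Q = -1/492 (Q = 1/(-492) = -1/492 ≈ -0.0020325)
(Q - d(q, 16))*33 = (-1/492 - 2*16)*33 = (-1/492 - 1*32)*33 = (-1/492 - 32)*33 = -15745/492*33 = -173195/164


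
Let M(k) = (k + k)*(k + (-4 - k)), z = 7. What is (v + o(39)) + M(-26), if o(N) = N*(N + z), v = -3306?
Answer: -1304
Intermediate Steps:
o(N) = N*(7 + N) (o(N) = N*(N + 7) = N*(7 + N))
M(k) = -8*k (M(k) = (2*k)*(-4) = -8*k)
(v + o(39)) + M(-26) = (-3306 + 39*(7 + 39)) - 8*(-26) = (-3306 + 39*46) + 208 = (-3306 + 1794) + 208 = -1512 + 208 = -1304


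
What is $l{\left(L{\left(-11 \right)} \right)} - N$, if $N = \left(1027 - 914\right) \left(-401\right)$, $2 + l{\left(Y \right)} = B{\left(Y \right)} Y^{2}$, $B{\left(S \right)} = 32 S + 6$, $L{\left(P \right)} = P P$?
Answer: $56823109$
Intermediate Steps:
$L{\left(P \right)} = P^{2}$
$B{\left(S \right)} = 6 + 32 S$
$l{\left(Y \right)} = -2 + Y^{2} \left(6 + 32 Y\right)$ ($l{\left(Y \right)} = -2 + \left(6 + 32 Y\right) Y^{2} = -2 + Y^{2} \left(6 + 32 Y\right)$)
$N = -45313$ ($N = 113 \left(-401\right) = -45313$)
$l{\left(L{\left(-11 \right)} \right)} - N = \left(-2 + 2 \left(\left(-11\right)^{2}\right)^{2} \left(3 + 16 \left(-11\right)^{2}\right)\right) - -45313 = \left(-2 + 2 \cdot 121^{2} \left(3 + 16 \cdot 121\right)\right) + 45313 = \left(-2 + 2 \cdot 14641 \left(3 + 1936\right)\right) + 45313 = \left(-2 + 2 \cdot 14641 \cdot 1939\right) + 45313 = \left(-2 + 56777798\right) + 45313 = 56777796 + 45313 = 56823109$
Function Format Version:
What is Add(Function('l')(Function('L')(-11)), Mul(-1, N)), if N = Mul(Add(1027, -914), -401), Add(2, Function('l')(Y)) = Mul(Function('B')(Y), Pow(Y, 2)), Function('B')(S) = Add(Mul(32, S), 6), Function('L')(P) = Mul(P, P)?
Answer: 56823109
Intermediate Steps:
Function('L')(P) = Pow(P, 2)
Function('B')(S) = Add(6, Mul(32, S))
Function('l')(Y) = Add(-2, Mul(Pow(Y, 2), Add(6, Mul(32, Y)))) (Function('l')(Y) = Add(-2, Mul(Add(6, Mul(32, Y)), Pow(Y, 2))) = Add(-2, Mul(Pow(Y, 2), Add(6, Mul(32, Y)))))
N = -45313 (N = Mul(113, -401) = -45313)
Add(Function('l')(Function('L')(-11)), Mul(-1, N)) = Add(Add(-2, Mul(2, Pow(Pow(-11, 2), 2), Add(3, Mul(16, Pow(-11, 2))))), Mul(-1, -45313)) = Add(Add(-2, Mul(2, Pow(121, 2), Add(3, Mul(16, 121)))), 45313) = Add(Add(-2, Mul(2, 14641, Add(3, 1936))), 45313) = Add(Add(-2, Mul(2, 14641, 1939)), 45313) = Add(Add(-2, 56777798), 45313) = Add(56777796, 45313) = 56823109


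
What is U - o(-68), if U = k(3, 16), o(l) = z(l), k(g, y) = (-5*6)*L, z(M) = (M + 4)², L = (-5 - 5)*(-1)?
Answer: -4396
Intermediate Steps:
L = 10 (L = -10*(-1) = 10)
z(M) = (4 + M)²
k(g, y) = -300 (k(g, y) = -5*6*10 = -30*10 = -300)
o(l) = (4 + l)²
U = -300
U - o(-68) = -300 - (4 - 68)² = -300 - 1*(-64)² = -300 - 1*4096 = -300 - 4096 = -4396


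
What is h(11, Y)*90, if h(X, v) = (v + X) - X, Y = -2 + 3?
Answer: 90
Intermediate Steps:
Y = 1
h(X, v) = v (h(X, v) = (X + v) - X = v)
h(11, Y)*90 = 1*90 = 90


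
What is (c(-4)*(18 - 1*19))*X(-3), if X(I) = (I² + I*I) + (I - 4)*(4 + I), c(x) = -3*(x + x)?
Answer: -264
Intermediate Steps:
c(x) = -6*x
X(I) = 2*I² + (-4 + I)*(4 + I) (X(I) = (I² + I²) + (-4 + I)*(4 + I) = 2*I² + (-4 + I)*(4 + I))
(c(-4)*(18 - 1*19))*X(-3) = ((-6*(-4))*(18 - 1*19))*(-16 + 3*(-3)²) = (24*(18 - 19))*(-16 + 3*9) = (24*(-1))*(-16 + 27) = -24*11 = -264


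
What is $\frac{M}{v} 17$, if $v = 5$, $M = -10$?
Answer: $-34$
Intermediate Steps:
$\frac{M}{v} 17 = \frac{1}{5} \left(-10\right) 17 = \left(-2\right) 17 = -34$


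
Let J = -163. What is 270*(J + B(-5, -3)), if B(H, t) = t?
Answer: -44820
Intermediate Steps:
270*(J + B(-5, -3)) = 270*(-163 - 3) = 270*(-166) = -44820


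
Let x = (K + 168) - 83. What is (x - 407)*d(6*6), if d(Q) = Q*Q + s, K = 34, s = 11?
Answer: -376416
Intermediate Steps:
x = 119 (x = (34 + 168) - 83 = 202 - 83 = 119)
d(Q) = 11 + Q² (d(Q) = Q*Q + 11 = Q² + 11 = 11 + Q²)
(x - 407)*d(6*6) = (119 - 407)*(11 + (6*6)²) = -288*(11 + 36²) = -288*(11 + 1296) = -288*1307 = -376416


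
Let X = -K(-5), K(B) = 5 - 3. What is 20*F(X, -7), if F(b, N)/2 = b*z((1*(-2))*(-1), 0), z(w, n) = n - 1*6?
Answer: 480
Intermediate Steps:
K(B) = 2
z(w, n) = -6 + n (z(w, n) = n - 6 = -6 + n)
X = -2 (X = -1*2 = -2)
F(b, N) = -12*b (F(b, N) = 2*(b*(-6 + 0)) = 2*(b*(-6)) = 2*(-6*b) = -12*b)
20*F(X, -7) = 20*(-12*(-2)) = 20*24 = 480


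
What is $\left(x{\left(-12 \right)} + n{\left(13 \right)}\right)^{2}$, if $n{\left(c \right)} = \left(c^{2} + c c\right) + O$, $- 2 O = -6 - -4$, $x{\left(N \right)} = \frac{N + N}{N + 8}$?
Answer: $119025$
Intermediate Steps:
$x{\left(N \right)} = \frac{2 N}{8 + N}$
$O = 1$ ($O = - \frac{-6 - -4}{2} = - \frac{-6 + 4}{2} = \left(- \frac{1}{2}\right) \left(-2\right) = 1$)
$n{\left(c \right)} = 1 + 2 c^{2}$ ($n{\left(c \right)} = \left(c^{2} + c c\right) + 1 = \left(c^{2} + c^{2}\right) + 1 = 2 c^{2} + 1 = 1 + 2 c^{2}$)
$\left(x{\left(-12 \right)} + n{\left(13 \right)}\right)^{2} = \left(2 \left(-12\right) \frac{1}{8 - 12} + \left(1 + 2 \cdot 13^{2}\right)\right)^{2} = \left(2 \left(-12\right) \frac{1}{-4} + \left(1 + 2 \cdot 169\right)\right)^{2} = \left(2 \left(-12\right) \left(- \frac{1}{4}\right) + \left(1 + 338\right)\right)^{2} = \left(6 + 339\right)^{2} = 345^{2} = 119025$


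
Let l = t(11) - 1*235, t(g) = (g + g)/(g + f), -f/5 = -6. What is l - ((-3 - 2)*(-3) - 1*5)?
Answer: -10023/41 ≈ -244.46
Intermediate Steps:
f = 30 (f = -5*(-6) = 30)
t(g) = 2*g/(30 + g) (t(g) = (g + g)/(g + 30) = (2*g)/(30 + g) = 2*g/(30 + g))
l = -9613/41 (l = 2*11/(30 + 11) - 1*235 = 2*11/41 - 235 = 2*11*(1/41) - 235 = 22/41 - 235 = -9613/41 ≈ -234.46)
l - ((-3 - 2)*(-3) - 1*5) = -9613/41 - ((-3 - 2)*(-3) - 1*5) = -9613/41 - (-5*(-3) - 5) = -9613/41 - (15 - 5) = -9613/41 - 1*10 = -9613/41 - 10 = -10023/41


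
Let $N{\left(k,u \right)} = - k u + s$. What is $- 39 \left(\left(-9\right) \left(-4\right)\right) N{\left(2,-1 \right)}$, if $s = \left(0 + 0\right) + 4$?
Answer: $-8424$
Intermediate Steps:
$s = 4$ ($s = 0 + 4 = 4$)
$N{\left(k,u \right)} = 4 - k u$ ($N{\left(k,u \right)} = - k u + 4 = 4 - k u$)
$- 39 \left(\left(-9\right) \left(-4\right)\right) N{\left(2,-1 \right)} = - 39 \left(\left(-9\right) \left(-4\right)\right) \left(4 - 2 \left(-1\right)\right) = \left(-39\right) 36 \left(4 + 2\right) = \left(-1404\right) 6 = -8424$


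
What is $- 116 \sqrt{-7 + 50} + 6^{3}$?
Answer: $216 - 116 \sqrt{43} \approx -544.66$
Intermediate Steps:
$- 116 \sqrt{-7 + 50} + 6^{3} = - 116 \sqrt{43} + 216 = 216 - 116 \sqrt{43}$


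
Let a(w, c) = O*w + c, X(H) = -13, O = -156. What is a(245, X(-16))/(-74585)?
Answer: 38233/74585 ≈ 0.51261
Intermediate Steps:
a(w, c) = c - 156*w (a(w, c) = -156*w + c = c - 156*w)
a(245, X(-16))/(-74585) = (-13 - 156*245)/(-74585) = (-13 - 38220)*(-1/74585) = -38233*(-1/74585) = 38233/74585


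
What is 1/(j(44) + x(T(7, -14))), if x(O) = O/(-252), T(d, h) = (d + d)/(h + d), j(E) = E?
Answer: 126/5545 ≈ 0.022723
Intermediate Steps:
T(d, h) = 2*d/(d + h) (T(d, h) = (2*d)/(d + h) = 2*d/(d + h))
x(O) = -O/252 (x(O) = O*(-1/252) = -O/252)
1/(j(44) + x(T(7, -14))) = 1/(44 - 7/(126*(7 - 14))) = 1/(44 - 7/(126*(-7))) = 1/(44 - 7*(-1)/(126*7)) = 1/(44 - 1/252*(-2)) = 1/(44 + 1/126) = 1/(5545/126) = 126/5545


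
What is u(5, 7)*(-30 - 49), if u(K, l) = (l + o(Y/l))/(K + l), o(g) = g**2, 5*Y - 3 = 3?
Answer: -680269/14700 ≈ -46.277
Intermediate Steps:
Y = 6/5 (Y = 3/5 + (1/5)*3 = 3/5 + 3/5 = 6/5 ≈ 1.2000)
u(K, l) = (l + 36/(25*l**2))/(K + l) (u(K, l) = (l + (6/(5*l))**2)/(K + l) = (l + 36/(25*l**2))/(K + l))
u(5, 7)*(-30 - 49) = ((36/25 + 7**3)/(7**2*(5 + 7)))*(-30 - 49) = ((1/49)*(36/25 + 343)/12)*(-79) = ((1/49)*(1/12)*(8611/25))*(-79) = (8611/14700)*(-79) = -680269/14700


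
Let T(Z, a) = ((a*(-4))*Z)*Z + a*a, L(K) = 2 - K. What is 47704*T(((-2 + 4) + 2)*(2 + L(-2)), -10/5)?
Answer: 220010848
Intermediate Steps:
T(Z, a) = a**2 - 4*a*Z**2 (T(Z, a) = ((-4*a)*Z)*Z + a**2 = (-4*Z*a)*Z + a**2 = -4*a*Z**2 + a**2 = a**2 - 4*a*Z**2)
47704*T(((-2 + 4) + 2)*(2 + L(-2)), -10/5) = 47704*((-10/5)*(-10/5 - 4*(2 + (2 - 1*(-2)))**2*((-2 + 4) + 2)**2)) = 47704*((-10*1/5)*(-10*1/5 - 4*(2 + 2)**2*(2 + (2 + 2))**2)) = 47704*(-2*(-2 - 4*16*(2 + 4)**2)) = 47704*(-2*(-2 - 4*(4*6)**2)) = 47704*(-2*(-2 - 4*24**2)) = 47704*(-2*(-2 - 4*576)) = 47704*(-2*(-2 - 2304)) = 47704*(-2*(-2306)) = 47704*4612 = 220010848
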